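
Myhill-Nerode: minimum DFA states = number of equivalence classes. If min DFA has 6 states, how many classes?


Myhill-Nerode theorem:
Number of equivalence classes = number of states in minimal DFA
Minimal DFA states = 6
Therefore equivalence classes = 6

6


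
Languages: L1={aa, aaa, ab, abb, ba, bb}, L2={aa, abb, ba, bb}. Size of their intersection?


L1 = {aa, aaa, ab, abb, ba, bb}
L2 = {aa, abb, ba, bb}
Checking each string in L1 against L2:
  'aa': in L2? Yes
  'aaa': in L2? No
  'ab': in L2? No
  'abb': in L2? Yes
  'ba': in L2? Yes
  'bb': in L2? Yes
Intersection = {aa, abb, ba, bb}
|L1 ∩ L2| = 4

4


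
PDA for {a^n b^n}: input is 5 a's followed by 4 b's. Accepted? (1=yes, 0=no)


Language requires equal numbers of a's and b's
PDA pushes for each 'a', pops for each 'b'
Number of a's = 5
Number of b's = 4
5 != 4 -> Reject

0


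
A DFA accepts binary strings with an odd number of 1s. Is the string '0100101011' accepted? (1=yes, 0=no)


DFA has 2 states: q_even (start, accept=no) and q_odd
Processing string '0100101011' character by character:
  Position 0: read '0', 1-count=0 -> q_even (no change)
  Position 1: read '1', 1-count=1 -> q_odd
  Position 2: read '0', 1-count=1 -> q_odd (no change)
  Position 3: read '0', 1-count=1 -> q_odd (no change)
  Position 4: read '1', 1-count=2 -> q_even
  Position 5: read '0', 1-count=2 -> q_even (no change)
  Position 6: read '1', 1-count=3 -> q_odd
  Position 7: read '0', 1-count=3 -> q_odd (no change)
  Position 8: read '1', 1-count=4 -> q_even
  Position 9: read '1', 1-count=5 -> q_odd
Final state: q_odd, total 1s = 5 (odd); the DFA requires an odd count -> accept

1


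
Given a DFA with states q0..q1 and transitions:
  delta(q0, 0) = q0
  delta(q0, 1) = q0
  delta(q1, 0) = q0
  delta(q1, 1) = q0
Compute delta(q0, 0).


Looking up transition function:
delta(q0, 0) in the table
Row: q0, Column: 0
Result: q0

q0


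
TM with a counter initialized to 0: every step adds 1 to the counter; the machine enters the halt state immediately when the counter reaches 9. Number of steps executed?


Counter starts at 0. Counting sequence:
  Step 1: counter = 1
  Step 2: counter = 2
  Step 3: counter = 3
  Step 4: counter = 4
  Step 5: counter = 5
  Step 6: counter = 6
  ...
  Step 9: counter = 9
Counter reached 9 -> halt
Total steps = 9

9


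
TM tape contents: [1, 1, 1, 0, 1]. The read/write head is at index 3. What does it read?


Tape: [1, 1, 1, 0, 1]
Positions: 0 1 2 3 4
Values:    1 1 1 0 1
Head at position 3
tape[3] = 0

0


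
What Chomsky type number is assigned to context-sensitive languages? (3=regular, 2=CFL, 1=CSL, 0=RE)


Chomsky hierarchy levels:
  Type 3: Regular (DFA/NFA/regex)
  Type 2: Context-free (PDA)
  Type 1: Context-sensitive
  Type 0: Recursively enumerable (TM)
'context-sensitive' corresponds to Type 1

1


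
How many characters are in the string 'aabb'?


String: 'aabb'
Counting characters:
  'a' appears 2 time(s)
  'b' appears 2 time(s)
Total length = 2 + 2 = 4

4


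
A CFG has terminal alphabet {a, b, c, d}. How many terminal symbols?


Terminal symbols: a, b, c, d
Counting each: a (#1), b (#2), c (#3), d (#4)
Total = 4

4


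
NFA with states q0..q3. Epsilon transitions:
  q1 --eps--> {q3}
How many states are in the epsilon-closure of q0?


Starting from q0
Initialize closure = {q0}
q0 has no outgoing epsilon transitions -> nothing to add
Final closure: {q0}
Size = 1

1


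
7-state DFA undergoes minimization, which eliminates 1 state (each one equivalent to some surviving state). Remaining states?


Original DFA: 7 states
Redundant states removed: 1
Minimized states = original - removed
= 7 - 1
= 6

6


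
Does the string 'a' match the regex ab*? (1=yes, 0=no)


Pattern: ab*
String: 'a'
Pattern requires: exactly one 'a' followed by zero or more 'b's
First char is 'a' -> OK
Rest '': all b's? Yes
Result: 1

1


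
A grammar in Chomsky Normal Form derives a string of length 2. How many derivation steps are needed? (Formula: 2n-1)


Chomsky Normal Form derivation:
String length n = 2
Each step either:
  - Splits a nonterminal into two (n-1 such steps)
  - Converts a nonterminal to terminal (n such steps)
Total = (n-1) + n = 2n - 1
= 2(2) - 1
= 4 - 1
= 3

3


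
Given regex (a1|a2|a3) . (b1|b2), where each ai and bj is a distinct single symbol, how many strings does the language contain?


First group: 3 alternatives
Second group: 2 alternatives
Concatenation: each choice from group 1 pairs with each from group 2
Total = 3 x 2 = 6

6


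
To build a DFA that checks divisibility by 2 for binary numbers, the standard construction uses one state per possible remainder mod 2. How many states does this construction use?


Divisibility by 2 is tracked via the remainder mod 2: 0, 1, ..., 1
The construction assigns one state to each remainder
Number of remainders = 2

2


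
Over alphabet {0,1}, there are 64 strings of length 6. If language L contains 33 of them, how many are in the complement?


Alphabet: {0,1}
String length: 6
Total strings of length 6 = 2^6 = 64
Strings in L = 33
Complement = total - |L|
= 64 - 33
= 31

31


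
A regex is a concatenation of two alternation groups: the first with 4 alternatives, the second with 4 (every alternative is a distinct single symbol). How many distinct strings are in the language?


First group: 4 alternatives
Second group: 4 alternatives
Concatenation: each choice from group 1 pairs with each from group 2
Total = 4 x 4 = 16

16


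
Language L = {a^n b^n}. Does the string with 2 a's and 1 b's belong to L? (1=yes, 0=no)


Language requires equal numbers of a's and b's
PDA pushes for each 'a', pops for each 'b'
Number of a's = 2
Number of b's = 1
2 != 1 -> Reject

0


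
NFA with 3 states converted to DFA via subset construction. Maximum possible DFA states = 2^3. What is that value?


NFA has 3 states
Subset construction: each DFA state = subset of NFA states
Maximum subsets = 2^3
2^3 = 8

8


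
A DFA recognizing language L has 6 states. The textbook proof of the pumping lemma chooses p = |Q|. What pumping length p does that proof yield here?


Pumping lemma for regular languages (standard proof):
Take p = |Q|, the number of DFA states.
Any string of length >= |Q| passes through |Q|+1 states while reading its first |Q| symbols,
so by pigeonhole some state repeats, giving the loop that can be pumped.
Here |Q| = 6
Therefore the proof uses p = 6

6


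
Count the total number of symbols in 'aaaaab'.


String: 'aaaaab'
Counting characters:
  'a' appears 5 time(s)
  'b' appears 1 time(s)
Total length = 5 + 1 = 6

6


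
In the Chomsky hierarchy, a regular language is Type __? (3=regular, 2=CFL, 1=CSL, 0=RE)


Chomsky hierarchy levels:
  Type 3: Regular (DFA/NFA/regex)
  Type 2: Context-free (PDA)
  Type 1: Context-sensitive
  Type 0: Recursively enumerable (TM)
'regular' corresponds to Type 3

3


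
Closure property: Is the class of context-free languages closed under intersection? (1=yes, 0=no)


CFL closure properties:
  Closed under: union, concatenation, Kleene star
  NOT closed under: intersection, complement
Operation 'intersection' is in not-closed list -> No (not closed)

0


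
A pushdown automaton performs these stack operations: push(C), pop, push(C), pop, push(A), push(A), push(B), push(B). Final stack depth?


Tracing stack operations:
  push(C) -> stack = [C], depth=1
  pop -> removed C, stack = [], depth=0
  push(C) -> stack = [C], depth=1
  pop -> removed C, stack = [], depth=0
  push(A) -> stack = [A], depth=1
  push(A) -> stack = [A,A], depth=2
  push(B) -> stack = [A,A,B], depth=3
  push(B) -> stack = [A,A,B,B], depth=4
Final depth = 4

4


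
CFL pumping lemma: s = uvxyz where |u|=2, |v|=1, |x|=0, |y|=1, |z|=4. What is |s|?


|s| = |u| + |v| + |x| + |y| + |z|
= 2 + 1 + 0 + 1 + 4
= 3 + 0 + 5
= 3 + 5
= 8

8


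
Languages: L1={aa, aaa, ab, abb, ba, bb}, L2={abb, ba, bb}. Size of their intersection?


L1 = {aa, aaa, ab, abb, ba, bb}
L2 = {abb, ba, bb}
Checking each string in L1 against L2:
  'aa': in L2? No
  'aaa': in L2? No
  'ab': in L2? No
  'abb': in L2? Yes
  'ba': in L2? Yes
  'bb': in L2? Yes
Intersection = {abb, ba, bb}
|L1 ∩ L2| = 3

3


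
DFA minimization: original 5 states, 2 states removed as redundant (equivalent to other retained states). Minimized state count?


Original DFA: 5 states
Redundant states removed: 2
Minimized states = original - removed
= 5 - 2
= 3

3


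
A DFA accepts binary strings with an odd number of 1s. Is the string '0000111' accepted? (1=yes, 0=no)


DFA has 2 states: q_even (start, accept=no) and q_odd
Processing string '0000111' character by character:
  Position 0: read '0', 1-count=0 -> q_even (no change)
  Position 1: read '0', 1-count=0 -> q_even (no change)
  Position 2: read '0', 1-count=0 -> q_even (no change)
  Position 3: read '0', 1-count=0 -> q_even (no change)
  Position 4: read '1', 1-count=1 -> q_odd
  Position 5: read '1', 1-count=2 -> q_even
  Position 6: read '1', 1-count=3 -> q_odd
Final state: q_odd, total 1s = 3 (odd); the DFA requires an odd count -> accept

1


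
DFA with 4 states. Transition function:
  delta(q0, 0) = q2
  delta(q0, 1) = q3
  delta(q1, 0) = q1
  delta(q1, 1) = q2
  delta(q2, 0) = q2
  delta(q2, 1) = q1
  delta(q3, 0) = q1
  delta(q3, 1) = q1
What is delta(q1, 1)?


Looking up transition function:
delta(q1, 1) in the table
Row: q1, Column: 1
Result: q2

q2


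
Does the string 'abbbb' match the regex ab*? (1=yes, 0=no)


Pattern: ab*
String: 'abbbb'
Pattern requires: exactly one 'a' followed by zero or more 'b's
First char is 'a' -> OK
Rest 'bbbb': all b's? Yes
Result: 1

1


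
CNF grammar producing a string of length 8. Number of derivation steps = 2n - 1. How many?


Chomsky Normal Form derivation:
String length n = 8
Each step either:
  - Splits a nonterminal into two (n-1 such steps)
  - Converts a nonterminal to terminal (n such steps)
Total = (n-1) + n = 2n - 1
= 2(8) - 1
= 16 - 1
= 15

15


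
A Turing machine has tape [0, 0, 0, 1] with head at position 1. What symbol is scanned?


Tape: [0, 0, 0, 1]
Positions: 0 1 2 3
Values:    0 0 0 1
Head at position 1
tape[1] = 0

0


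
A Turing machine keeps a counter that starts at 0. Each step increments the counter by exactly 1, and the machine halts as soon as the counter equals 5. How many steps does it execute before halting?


Counter starts at 0. Counting sequence:
  Step 1: counter = 1
  Step 2: counter = 2
  Step 3: counter = 3
  Step 4: counter = 4
  Step 5: counter = 5
Counter reached 5 -> halt
Total steps = 5

5


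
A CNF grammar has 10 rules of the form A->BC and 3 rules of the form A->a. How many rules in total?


CNF allows two rule forms:
  A -> BC (binary): 10 rules
  A -> a (terminal): 3 rules
Total = 10 + 3 = 13

13


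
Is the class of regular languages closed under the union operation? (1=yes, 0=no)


Regular languages are closed under:
- Union (DFA product construction)
- Intersection (DFA product construction)
- Complement (swap accept/reject states)
- Concatenation (NFA construction)
- Kleene star (NFA construction)
union is in this list
Therefore: closed

1


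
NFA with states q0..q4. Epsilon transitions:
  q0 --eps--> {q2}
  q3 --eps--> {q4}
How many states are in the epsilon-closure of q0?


Starting from q0
Initialize closure = {q0}
Follow epsilon from q0 -> add q2
Final closure: {q0, q2}
Size = 2

2


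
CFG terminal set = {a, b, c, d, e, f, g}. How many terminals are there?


Terminal symbols: a, b, c, d, e, f, g
Counting each: a (#1), b (#2), c (#3), d (#4), e (#5), f (#6), g (#7)
Total = 7

7


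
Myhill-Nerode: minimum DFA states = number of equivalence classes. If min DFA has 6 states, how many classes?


Myhill-Nerode theorem:
Number of equivalence classes = number of states in minimal DFA
Minimal DFA states = 6
Therefore equivalence classes = 6

6


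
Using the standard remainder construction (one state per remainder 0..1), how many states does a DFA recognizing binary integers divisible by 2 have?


Divisibility by 2 is tracked via the remainder mod 2: 0, 1, ..., 1
The construction assigns one state to each remainder
Number of remainders = 2

2


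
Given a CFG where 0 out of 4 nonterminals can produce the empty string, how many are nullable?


Nonterminals: {S, A, B, C}
A nonterminal is nullable if it can derive epsilon
Counting nullable nonterminals: 0
Total nullable = 0

0


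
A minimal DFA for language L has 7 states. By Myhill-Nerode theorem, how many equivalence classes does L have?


Myhill-Nerode theorem:
Number of equivalence classes = number of states in minimal DFA
Minimal DFA states = 7
Therefore equivalence classes = 7

7


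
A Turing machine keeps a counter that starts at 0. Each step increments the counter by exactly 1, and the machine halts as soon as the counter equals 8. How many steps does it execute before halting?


Counter starts at 0. Counting sequence:
  Step 1: counter = 1
  Step 2: counter = 2
  Step 3: counter = 3
  Step 4: counter = 4
  Step 5: counter = 5
  Step 6: counter = 6
  Step 7: counter = 7
  Step 8: counter = 8
Counter reached 8 -> halt
Total steps = 8

8


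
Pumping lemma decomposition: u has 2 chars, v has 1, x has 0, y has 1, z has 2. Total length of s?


|s| = |u| + |v| + |x| + |y| + |z|
= 2 + 1 + 0 + 1 + 2
= 3 + 0 + 3
= 3 + 3
= 6

6


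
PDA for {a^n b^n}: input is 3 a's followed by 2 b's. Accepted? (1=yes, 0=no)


Language requires equal numbers of a's and b's
PDA pushes for each 'a', pops for each 'b'
Number of a's = 3
Number of b's = 2
3 != 2 -> Reject

0


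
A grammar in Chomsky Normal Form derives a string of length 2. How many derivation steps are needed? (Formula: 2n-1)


Chomsky Normal Form derivation:
String length n = 2
Each step either:
  - Splits a nonterminal into two (n-1 such steps)
  - Converts a nonterminal to terminal (n such steps)
Total = (n-1) + n = 2n - 1
= 2(2) - 1
= 4 - 1
= 3

3


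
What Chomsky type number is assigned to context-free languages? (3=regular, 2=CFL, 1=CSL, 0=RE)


Chomsky hierarchy levels:
  Type 3: Regular (DFA/NFA/regex)
  Type 2: Context-free (PDA)
  Type 1: Context-sensitive
  Type 0: Recursively enumerable (TM)
'context-free' corresponds to Type 2

2


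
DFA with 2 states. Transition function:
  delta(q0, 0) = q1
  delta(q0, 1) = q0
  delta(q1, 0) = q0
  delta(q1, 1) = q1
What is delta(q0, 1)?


Looking up transition function:
delta(q0, 1) in the table
Row: q0, Column: 1
Result: q0

q0


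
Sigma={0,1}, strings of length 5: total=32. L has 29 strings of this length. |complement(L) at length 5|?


Alphabet: {0,1}
String length: 5
Total strings of length 5 = 2^5 = 32
Strings in L = 29
Complement = total - |L|
= 32 - 29
= 3

3


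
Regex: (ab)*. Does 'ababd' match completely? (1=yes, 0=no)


Pattern: (ab)*
String: 'ababd'
Pattern requires: zero or more repetitions of 'ab'
Length 5 is odd -> cannot be (ab)* -> no match
Result: 0

0


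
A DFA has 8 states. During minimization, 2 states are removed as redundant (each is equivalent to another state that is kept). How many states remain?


Original DFA: 8 states
Redundant states removed: 2
Minimized states = original - removed
= 8 - 2
= 6

6


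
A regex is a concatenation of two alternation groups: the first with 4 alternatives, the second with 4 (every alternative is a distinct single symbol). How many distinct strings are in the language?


First group: 4 alternatives
Second group: 4 alternatives
Concatenation: each choice from group 1 pairs with each from group 2
Total = 4 x 4 = 16

16


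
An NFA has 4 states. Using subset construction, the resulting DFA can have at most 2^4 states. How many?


NFA has 4 states
Subset construction: each DFA state = subset of NFA states
Maximum subsets = 2^4
2^4 = 16

16


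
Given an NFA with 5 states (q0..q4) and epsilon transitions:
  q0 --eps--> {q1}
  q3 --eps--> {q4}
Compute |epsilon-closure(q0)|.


Starting from q0
Initialize closure = {q0}
Follow epsilon from q0 -> add q1
Final closure: {q0, q1}
Size = 2

2


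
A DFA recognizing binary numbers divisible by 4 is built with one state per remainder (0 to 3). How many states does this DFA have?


Divisibility by 4 is tracked via the remainder mod 4: 0, 1, ..., 3
The construction assigns one state to each remainder
Number of remainders = 4

4


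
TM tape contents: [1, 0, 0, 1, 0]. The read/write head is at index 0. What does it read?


Tape: [1, 0, 0, 1, 0]
Positions: 0 1 2 3 4
Values:    1 0 0 1 0
Head at position 0
tape[0] = 1

1


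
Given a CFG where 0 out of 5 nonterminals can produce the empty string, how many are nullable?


Nonterminals: {S, A, B, C, D}
A nonterminal is nullable if it can derive epsilon
Counting nullable nonterminals: 0
Total nullable = 0

0


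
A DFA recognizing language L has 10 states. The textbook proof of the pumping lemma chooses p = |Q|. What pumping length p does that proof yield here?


Pumping lemma for regular languages (standard proof):
Take p = |Q|, the number of DFA states.
Any string of length >= |Q| passes through |Q|+1 states while reading its first |Q| symbols,
so by pigeonhole some state repeats, giving the loop that can be pumped.
Here |Q| = 10
Therefore the proof uses p = 10

10


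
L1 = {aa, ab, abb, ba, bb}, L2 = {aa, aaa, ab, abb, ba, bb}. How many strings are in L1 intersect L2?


L1 = {aa, ab, abb, ba, bb}
L2 = {aa, aaa, ab, abb, ba, bb}
Checking each string in L1 against L2:
  'aa': in L2? Yes
  'ab': in L2? Yes
  'abb': in L2? Yes
  'ba': in L2? Yes
  'bb': in L2? Yes
Intersection = {aa, ab, abb, ba, bb}
|L1 ∩ L2| = 5

5


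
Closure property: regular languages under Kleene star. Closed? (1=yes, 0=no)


Regular languages are closed under:
- Union (DFA product construction)
- Intersection (DFA product construction)
- Complement (swap accept/reject states)
- Concatenation (NFA construction)
- Kleene star (NFA construction)
Kleene star is in this list
Therefore: closed

1


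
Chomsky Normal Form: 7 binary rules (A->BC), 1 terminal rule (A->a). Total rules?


CNF allows two rule forms:
  A -> BC (binary): 7 rules
  A -> a (terminal): 1 rule
Total = 7 + 1 = 8

8


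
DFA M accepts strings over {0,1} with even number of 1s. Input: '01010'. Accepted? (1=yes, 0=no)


DFA has 2 states: q_even (start, accept=yes) and q_odd
Processing string '01010' character by character:
  Position 0: read '0', 1-count=0 -> q_even (no change)
  Position 1: read '1', 1-count=1 -> q_odd
  Position 2: read '0', 1-count=1 -> q_odd (no change)
  Position 3: read '1', 1-count=2 -> q_even
  Position 4: read '0', 1-count=2 -> q_even (no change)
Final state: q_even, total 1s = 2 (even); the DFA requires an even count -> accept

1


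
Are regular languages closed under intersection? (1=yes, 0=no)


Regular languages are closed under all standard operations:
- Union: Yes (product construction)
- Intersection: Yes (product construction)
- Complement: Yes (swap accept/reject)
- Concatenation: Yes (NFA construction)
Operation: intersection -> Closed

1


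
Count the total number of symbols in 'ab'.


String: 'ab'
Counting characters:
  'a' appears 1 time(s)
  'b' appears 1 time(s)
Total length = 1 + 1 = 2

2


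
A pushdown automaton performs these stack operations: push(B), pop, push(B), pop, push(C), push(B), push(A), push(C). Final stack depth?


Tracing stack operations:
  push(B) -> stack = [B], depth=1
  pop -> removed B, stack = [], depth=0
  push(B) -> stack = [B], depth=1
  pop -> removed B, stack = [], depth=0
  push(C) -> stack = [C], depth=1
  push(B) -> stack = [C,B], depth=2
  push(A) -> stack = [C,B,A], depth=3
  push(C) -> stack = [C,B,A,C], depth=4
Final depth = 4

4


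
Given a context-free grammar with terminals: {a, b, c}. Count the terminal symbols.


Terminal symbols: a, b, c
Counting each: a (#1), b (#2), c (#3)
Total = 3

3


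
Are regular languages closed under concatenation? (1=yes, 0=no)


Regular languages are closed under all standard operations:
- Union: Yes (product construction)
- Intersection: Yes (product construction)
- Complement: Yes (swap accept/reject)
- Concatenation: Yes (NFA construction)
Operation: concatenation -> Closed

1


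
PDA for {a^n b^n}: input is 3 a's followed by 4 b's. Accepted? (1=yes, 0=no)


Language requires equal numbers of a's and b's
PDA pushes for each 'a', pops for each 'b'
Number of a's = 3
Number of b's = 4
3 != 4 -> Reject

0


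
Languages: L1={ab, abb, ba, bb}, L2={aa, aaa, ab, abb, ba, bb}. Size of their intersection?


L1 = {ab, abb, ba, bb}
L2 = {aa, aaa, ab, abb, ba, bb}
Checking each string in L1 against L2:
  'ab': in L2? Yes
  'abb': in L2? Yes
  'ba': in L2? Yes
  'bb': in L2? Yes
Intersection = {ab, abb, ba, bb}
|L1 ∩ L2| = 4

4


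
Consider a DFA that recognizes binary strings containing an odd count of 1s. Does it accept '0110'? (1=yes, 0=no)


DFA has 2 states: q_even (start, accept=no) and q_odd
Processing string '0110' character by character:
  Position 0: read '0', 1-count=0 -> q_even (no change)
  Position 1: read '1', 1-count=1 -> q_odd
  Position 2: read '1', 1-count=2 -> q_even
  Position 3: read '0', 1-count=2 -> q_even (no change)
Final state: q_even, total 1s = 2 (even); the DFA requires an odd count -> reject

0


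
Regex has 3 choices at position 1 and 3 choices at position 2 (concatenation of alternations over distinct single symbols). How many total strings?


First group: 3 alternatives
Second group: 3 alternatives
Concatenation: each choice from group 1 pairs with each from group 2
Total = 3 x 3 = 9

9


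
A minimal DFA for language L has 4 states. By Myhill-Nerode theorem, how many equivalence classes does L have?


Myhill-Nerode theorem:
Number of equivalence classes = number of states in minimal DFA
Minimal DFA states = 4
Therefore equivalence classes = 4

4


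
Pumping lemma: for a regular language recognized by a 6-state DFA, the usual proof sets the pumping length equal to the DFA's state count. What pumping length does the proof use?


Pumping lemma for regular languages (standard proof):
Take p = |Q|, the number of DFA states.
Any string of length >= |Q| passes through |Q|+1 states while reading its first |Q| symbols,
so by pigeonhole some state repeats, giving the loop that can be pumped.
Here |Q| = 6
Therefore the proof uses p = 6

6


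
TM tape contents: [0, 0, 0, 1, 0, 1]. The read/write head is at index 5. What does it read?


Tape: [0, 0, 0, 1, 0, 1]
Positions: 0 1 2 3 4 5
Values:    0 0 0 1 0 1
Head at position 5
tape[5] = 1

1


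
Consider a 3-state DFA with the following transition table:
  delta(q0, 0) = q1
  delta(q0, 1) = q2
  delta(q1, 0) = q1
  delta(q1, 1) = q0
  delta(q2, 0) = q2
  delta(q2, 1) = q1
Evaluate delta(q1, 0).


Looking up transition function:
delta(q1, 0) in the table
Row: q1, Column: 0
Result: q1

q1


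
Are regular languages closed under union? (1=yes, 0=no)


Regular languages are closed under:
- Union (DFA product construction)
- Intersection (DFA product construction)
- Complement (swap accept/reject states)
- Concatenation (NFA construction)
- Kleene star (NFA construction)
union is in this list
Therefore: closed

1


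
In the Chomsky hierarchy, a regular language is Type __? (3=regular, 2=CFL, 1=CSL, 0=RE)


Chomsky hierarchy levels:
  Type 3: Regular (DFA/NFA/regex)
  Type 2: Context-free (PDA)
  Type 1: Context-sensitive
  Type 0: Recursively enumerable (TM)
'regular' corresponds to Type 3

3


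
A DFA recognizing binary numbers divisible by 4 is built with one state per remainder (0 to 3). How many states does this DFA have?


Divisibility by 4 is tracked via the remainder mod 4: 0, 1, ..., 3
The construction assigns one state to each remainder
Number of remainders = 4

4


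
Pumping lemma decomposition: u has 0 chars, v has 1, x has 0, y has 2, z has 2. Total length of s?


|s| = |u| + |v| + |x| + |y| + |z|
= 0 + 1 + 0 + 2 + 2
= 1 + 0 + 4
= 1 + 4
= 5

5


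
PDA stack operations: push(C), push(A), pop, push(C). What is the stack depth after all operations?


Tracing stack operations:
  push(C) -> stack = [C], depth=1
  push(A) -> stack = [C,A], depth=2
  pop -> removed A, stack = [C], depth=1
  push(C) -> stack = [C,C], depth=2
Final depth = 2

2


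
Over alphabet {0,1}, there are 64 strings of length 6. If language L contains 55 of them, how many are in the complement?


Alphabet: {0,1}
String length: 6
Total strings of length 6 = 2^6 = 64
Strings in L = 55
Complement = total - |L|
= 64 - 55
= 9

9


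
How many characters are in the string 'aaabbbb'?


String: 'aaabbbb'
Counting characters:
  'a' appears 3 time(s)
  'b' appears 4 time(s)
Total length = 3 + 4 = 7

7


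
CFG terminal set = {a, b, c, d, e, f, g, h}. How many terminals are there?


Terminal symbols: a, b, c, d, e, f, g, h
Counting each: a (#1), b (#2), c (#3), d (#4), e (#5), f (#6), g (#7), h (#8)
Total = 8

8


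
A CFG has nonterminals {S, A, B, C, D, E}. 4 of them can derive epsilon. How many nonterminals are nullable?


Nonterminals: {S, A, B, C, D, E}
A nonterminal is nullable if it can derive epsilon
Counting nullable nonterminals: 4
Total nullable = 4

4


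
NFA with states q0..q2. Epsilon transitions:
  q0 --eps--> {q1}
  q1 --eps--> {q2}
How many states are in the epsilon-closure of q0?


Starting from q0
Initialize closure = {q0}
Follow epsilon from q0 -> add q1
Follow epsilon from q1 -> add q2
Final closure: {q0, q1, q2}
Size = 3

3


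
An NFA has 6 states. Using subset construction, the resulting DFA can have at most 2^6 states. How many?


NFA has 6 states
Subset construction: each DFA state = subset of NFA states
Maximum subsets = 2^6
2^6 = 64

64


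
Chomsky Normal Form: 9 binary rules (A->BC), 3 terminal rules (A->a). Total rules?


CNF allows two rule forms:
  A -> BC (binary): 9 rules
  A -> a (terminal): 3 rules
Total = 9 + 3 = 12

12


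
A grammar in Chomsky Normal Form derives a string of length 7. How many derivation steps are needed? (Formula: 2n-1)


Chomsky Normal Form derivation:
String length n = 7
Each step either:
  - Splits a nonterminal into two (n-1 such steps)
  - Converts a nonterminal to terminal (n such steps)
Total = (n-1) + n = 2n - 1
= 2(7) - 1
= 14 - 1
= 13

13


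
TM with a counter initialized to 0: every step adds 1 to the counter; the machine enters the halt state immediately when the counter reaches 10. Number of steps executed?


Counter starts at 0. Counting sequence:
  Step 1: counter = 1
  Step 2: counter = 2
  Step 3: counter = 3
  Step 4: counter = 4
  Step 5: counter = 5
  Step 6: counter = 6
  ...
  Step 10: counter = 10
Counter reached 10 -> halt
Total steps = 10

10


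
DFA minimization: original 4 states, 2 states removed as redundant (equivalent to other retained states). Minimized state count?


Original DFA: 4 states
Redundant states removed: 2
Minimized states = original - removed
= 4 - 2
= 2

2


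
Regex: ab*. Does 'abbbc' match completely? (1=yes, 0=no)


Pattern: ab*
String: 'abbbc'
Pattern requires: exactly one 'a' followed by zero or more 'b's
First char is 'a' -> OK
Rest 'bbbc': all b's? No
Result: 0

0


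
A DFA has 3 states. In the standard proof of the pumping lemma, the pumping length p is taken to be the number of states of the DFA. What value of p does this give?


Pumping lemma for regular languages (standard proof):
Take p = |Q|, the number of DFA states.
Any string of length >= |Q| passes through |Q|+1 states while reading its first |Q| symbols,
so by pigeonhole some state repeats, giving the loop that can be pumped.
Here |Q| = 3
Therefore the proof uses p = 3

3


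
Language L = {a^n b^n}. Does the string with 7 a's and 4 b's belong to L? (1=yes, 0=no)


Language requires equal numbers of a's and b's
PDA pushes for each 'a', pops for each 'b'
Number of a's = 7
Number of b's = 4
7 != 4 -> Reject

0


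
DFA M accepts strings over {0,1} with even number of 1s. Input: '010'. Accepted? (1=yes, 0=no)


DFA has 2 states: q_even (start, accept=yes) and q_odd
Processing string '010' character by character:
  Position 0: read '0', 1-count=0 -> q_even (no change)
  Position 1: read '1', 1-count=1 -> q_odd
  Position 2: read '0', 1-count=1 -> q_odd (no change)
Final state: q_odd, total 1s = 1 (odd); the DFA requires an even count -> reject

0


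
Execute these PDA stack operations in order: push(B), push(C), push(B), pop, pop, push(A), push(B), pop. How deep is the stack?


Tracing stack operations:
  push(B) -> stack = [B], depth=1
  push(C) -> stack = [B,C], depth=2
  push(B) -> stack = [B,C,B], depth=3
  pop -> removed B, stack = [B,C], depth=2
  pop -> removed C, stack = [B], depth=1
  push(A) -> stack = [B,A], depth=2
  push(B) -> stack = [B,A,B], depth=3
  pop -> removed B, stack = [B,A], depth=2
Final depth = 2

2


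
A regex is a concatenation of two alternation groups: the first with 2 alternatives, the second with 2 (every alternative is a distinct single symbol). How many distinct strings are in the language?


First group: 2 alternatives
Second group: 2 alternatives
Concatenation: each choice from group 1 pairs with each from group 2
Total = 2 x 2 = 4

4


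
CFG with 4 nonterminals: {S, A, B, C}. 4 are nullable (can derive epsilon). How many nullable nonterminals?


Nonterminals: {S, A, B, C}
A nonterminal is nullable if it can derive epsilon
Counting nullable nonterminals: 4
Total nullable = 4

4


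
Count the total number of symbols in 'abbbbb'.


String: 'abbbbb'
Counting characters:
  'a' appears 1 time(s)
  'b' appears 5 time(s)
Total length = 1 + 5 = 6

6


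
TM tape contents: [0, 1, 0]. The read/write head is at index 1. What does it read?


Tape: [0, 1, 0]
Positions: 0 1 2
Values:    0 1 0
Head at position 1
tape[1] = 1

1


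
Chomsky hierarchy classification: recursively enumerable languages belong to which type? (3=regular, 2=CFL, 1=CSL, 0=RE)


Chomsky hierarchy levels:
  Type 3: Regular (DFA/NFA/regex)
  Type 2: Context-free (PDA)
  Type 1: Context-sensitive
  Type 0: Recursively enumerable (TM)
'recursively enumerable' corresponds to Type 0

0


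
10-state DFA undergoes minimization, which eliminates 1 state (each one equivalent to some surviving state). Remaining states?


Original DFA: 10 states
Redundant states removed: 1
Minimized states = original - removed
= 10 - 1
= 9

9


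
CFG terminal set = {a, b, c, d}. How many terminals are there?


Terminal symbols: a, b, c, d
Counting each: a (#1), b (#2), c (#3), d (#4)
Total = 4

4


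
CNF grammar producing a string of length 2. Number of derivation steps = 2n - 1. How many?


Chomsky Normal Form derivation:
String length n = 2
Each step either:
  - Splits a nonterminal into two (n-1 such steps)
  - Converts a nonterminal to terminal (n such steps)
Total = (n-1) + n = 2n - 1
= 2(2) - 1
= 4 - 1
= 3

3


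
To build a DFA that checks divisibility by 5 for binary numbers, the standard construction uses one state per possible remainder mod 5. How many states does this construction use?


Divisibility by 5 is tracked via the remainder mod 5: 0, 1, ..., 4
The construction assigns one state to each remainder
Number of remainders = 5

5


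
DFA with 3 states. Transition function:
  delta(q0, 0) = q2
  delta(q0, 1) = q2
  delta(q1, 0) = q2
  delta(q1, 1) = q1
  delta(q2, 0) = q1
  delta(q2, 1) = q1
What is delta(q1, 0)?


Looking up transition function:
delta(q1, 0) in the table
Row: q1, Column: 0
Result: q2

q2


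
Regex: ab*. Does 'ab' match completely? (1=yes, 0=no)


Pattern: ab*
String: 'ab'
Pattern requires: exactly one 'a' followed by zero or more 'b's
First char is 'a' -> OK
Rest 'b': all b's? Yes
Result: 1

1


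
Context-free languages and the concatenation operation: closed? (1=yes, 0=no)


CFL closure properties:
  Closed under: union, concatenation, Kleene star
  NOT closed under: intersection, complement
Operation 'concatenation' is in closed list -> Yes (closed)

1


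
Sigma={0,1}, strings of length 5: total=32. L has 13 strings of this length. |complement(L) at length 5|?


Alphabet: {0,1}
String length: 5
Total strings of length 5 = 2^5 = 32
Strings in L = 13
Complement = total - |L|
= 32 - 13
= 19

19


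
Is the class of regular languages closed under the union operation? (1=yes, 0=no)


Regular languages are closed under:
- Union (DFA product construction)
- Intersection (DFA product construction)
- Complement (swap accept/reject states)
- Concatenation (NFA construction)
- Kleene star (NFA construction)
union is in this list
Therefore: closed

1


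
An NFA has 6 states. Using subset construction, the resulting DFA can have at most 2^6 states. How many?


NFA has 6 states
Subset construction: each DFA state = subset of NFA states
Maximum subsets = 2^6
2^6 = 64

64


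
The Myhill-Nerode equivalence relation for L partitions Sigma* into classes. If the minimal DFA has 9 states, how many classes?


Myhill-Nerode theorem:
Number of equivalence classes = number of states in minimal DFA
Minimal DFA states = 9
Therefore equivalence classes = 9

9


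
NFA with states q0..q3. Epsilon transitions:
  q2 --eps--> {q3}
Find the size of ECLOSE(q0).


Starting from q0
Initialize closure = {q0}
q0 has no outgoing epsilon transitions -> nothing to add
Final closure: {q0}
Size = 1

1


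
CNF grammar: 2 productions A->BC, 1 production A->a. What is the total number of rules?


CNF allows two rule forms:
  A -> BC (binary): 2 rules
  A -> a (terminal): 1 rule
Total = 2 + 1 = 3

3


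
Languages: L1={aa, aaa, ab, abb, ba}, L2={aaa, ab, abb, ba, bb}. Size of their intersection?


L1 = {aa, aaa, ab, abb, ba}
L2 = {aaa, ab, abb, ba, bb}
Checking each string in L1 against L2:
  'aa': in L2? No
  'aaa': in L2? Yes
  'ab': in L2? Yes
  'abb': in L2? Yes
  'ba': in L2? Yes
Intersection = {aaa, ab, abb, ba}
|L1 ∩ L2| = 4

4


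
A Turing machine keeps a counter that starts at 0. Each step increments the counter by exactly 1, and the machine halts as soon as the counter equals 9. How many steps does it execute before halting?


Counter starts at 0. Counting sequence:
  Step 1: counter = 1
  Step 2: counter = 2
  Step 3: counter = 3
  Step 4: counter = 4
  Step 5: counter = 5
  Step 6: counter = 6
  ...
  Step 9: counter = 9
Counter reached 9 -> halt
Total steps = 9

9


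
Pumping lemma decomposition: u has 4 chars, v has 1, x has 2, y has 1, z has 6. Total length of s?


|s| = |u| + |v| + |x| + |y| + |z|
= 4 + 1 + 2 + 1 + 6
= 5 + 2 + 7
= 7 + 7
= 14

14


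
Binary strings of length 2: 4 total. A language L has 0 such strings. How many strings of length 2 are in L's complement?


Alphabet: {0,1}
String length: 2
Total strings of length 2 = 2^2 = 4
Strings in L = 0
Complement = total - |L|
= 4 - 0
= 4

4


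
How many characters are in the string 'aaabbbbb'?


String: 'aaabbbbb'
Counting characters:
  'a' appears 3 time(s)
  'b' appears 5 time(s)
Total length = 3 + 5 = 8

8


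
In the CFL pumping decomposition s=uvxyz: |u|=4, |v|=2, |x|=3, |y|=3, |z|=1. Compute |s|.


|s| = |u| + |v| + |x| + |y| + |z|
= 4 + 2 + 3 + 3 + 1
= 6 + 3 + 4
= 9 + 4
= 13

13


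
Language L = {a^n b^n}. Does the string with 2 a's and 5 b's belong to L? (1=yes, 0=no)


Language requires equal numbers of a's and b's
PDA pushes for each 'a', pops for each 'b'
Number of a's = 2
Number of b's = 5
2 != 5 -> Reject

0


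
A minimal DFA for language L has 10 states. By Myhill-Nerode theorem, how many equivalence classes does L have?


Myhill-Nerode theorem:
Number of equivalence classes = number of states in minimal DFA
Minimal DFA states = 10
Therefore equivalence classes = 10

10


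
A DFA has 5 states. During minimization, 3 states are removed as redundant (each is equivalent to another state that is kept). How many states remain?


Original DFA: 5 states
Redundant states removed: 3
Minimized states = original - removed
= 5 - 3
= 2

2


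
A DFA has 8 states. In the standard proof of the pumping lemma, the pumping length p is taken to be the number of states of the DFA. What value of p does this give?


Pumping lemma for regular languages (standard proof):
Take p = |Q|, the number of DFA states.
Any string of length >= |Q| passes through |Q|+1 states while reading its first |Q| symbols,
so by pigeonhole some state repeats, giving the loop that can be pumped.
Here |Q| = 8
Therefore the proof uses p = 8

8


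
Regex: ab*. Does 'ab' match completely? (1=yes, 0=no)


Pattern: ab*
String: 'ab'
Pattern requires: exactly one 'a' followed by zero or more 'b's
First char is 'a' -> OK
Rest 'b': all b's? Yes
Result: 1

1


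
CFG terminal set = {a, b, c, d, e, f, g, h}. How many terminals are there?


Terminal symbols: a, b, c, d, e, f, g, h
Counting each: a (#1), b (#2), c (#3), d (#4), e (#5), f (#6), g (#7), h (#8)
Total = 8

8


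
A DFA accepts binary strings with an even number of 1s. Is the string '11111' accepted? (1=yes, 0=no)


DFA has 2 states: q_even (start, accept=yes) and q_odd
Processing string '11111' character by character:
  Position 0: read '1', 1-count=1 -> q_odd
  Position 1: read '1', 1-count=2 -> q_even
  Position 2: read '1', 1-count=3 -> q_odd
  Position 3: read '1', 1-count=4 -> q_even
  Position 4: read '1', 1-count=5 -> q_odd
Final state: q_odd, total 1s = 5 (odd); the DFA requires an even count -> reject

0


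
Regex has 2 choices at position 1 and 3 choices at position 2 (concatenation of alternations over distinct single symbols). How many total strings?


First group: 2 alternatives
Second group: 3 alternatives
Concatenation: each choice from group 1 pairs with each from group 2
Total = 2 x 3 = 6

6


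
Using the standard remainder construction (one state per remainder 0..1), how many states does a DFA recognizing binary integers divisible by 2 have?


Divisibility by 2 is tracked via the remainder mod 2: 0, 1, ..., 1
The construction assigns one state to each remainder
Number of remainders = 2

2


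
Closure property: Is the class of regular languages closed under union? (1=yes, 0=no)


Regular languages are closed under all standard operations:
- Union: Yes (product construction)
- Intersection: Yes (product construction)
- Complement: Yes (swap accept/reject)
- Concatenation: Yes (NFA construction)
Operation: union -> Closed

1


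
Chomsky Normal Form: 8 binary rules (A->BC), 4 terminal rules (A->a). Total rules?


CNF allows two rule forms:
  A -> BC (binary): 8 rules
  A -> a (terminal): 4 rules
Total = 8 + 4 = 12

12


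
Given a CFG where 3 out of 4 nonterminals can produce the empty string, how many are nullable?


Nonterminals: {S, A, B, C}
A nonterminal is nullable if it can derive epsilon
Counting nullable nonterminals: 3
Total nullable = 3

3


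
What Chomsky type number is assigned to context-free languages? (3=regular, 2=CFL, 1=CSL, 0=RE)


Chomsky hierarchy levels:
  Type 3: Regular (DFA/NFA/regex)
  Type 2: Context-free (PDA)
  Type 1: Context-sensitive
  Type 0: Recursively enumerable (TM)
'context-free' corresponds to Type 2

2


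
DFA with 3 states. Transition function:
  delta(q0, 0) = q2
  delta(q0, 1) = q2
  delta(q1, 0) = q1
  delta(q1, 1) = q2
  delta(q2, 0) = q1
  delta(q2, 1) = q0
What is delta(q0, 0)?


Looking up transition function:
delta(q0, 0) in the table
Row: q0, Column: 0
Result: q2

q2


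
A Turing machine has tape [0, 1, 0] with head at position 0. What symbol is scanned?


Tape: [0, 1, 0]
Positions: 0 1 2
Values:    0 1 0
Head at position 0
tape[0] = 0

0


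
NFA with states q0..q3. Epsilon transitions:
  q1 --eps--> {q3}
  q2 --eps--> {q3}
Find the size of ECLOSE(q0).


Starting from q0
Initialize closure = {q0}
q0 has no outgoing epsilon transitions -> nothing to add
Final closure: {q0}
Size = 1

1
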